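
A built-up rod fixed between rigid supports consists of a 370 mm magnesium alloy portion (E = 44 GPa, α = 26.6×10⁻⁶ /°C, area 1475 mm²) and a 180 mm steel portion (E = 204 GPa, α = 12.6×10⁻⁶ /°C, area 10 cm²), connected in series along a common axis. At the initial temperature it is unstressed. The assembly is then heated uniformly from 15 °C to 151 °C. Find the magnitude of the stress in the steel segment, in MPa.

σ ≈ 250 MPa (compressive)

If the supports were absent, the total length change would be Σ αᵢΔT Lᵢ = 26.6×10⁻⁶×136×370 + 12.6×10⁻⁶×136×180 = 1.647 mm.
The rigid supports impose zero overall length change; the single axial force P common to all segments must satisfy P Σ Lᵢ/(AᵢEᵢ) = δ_free.
The series flexibility is Σ Lᵢ/(AᵢEᵢ) = 370/(1475×44×10³) + 180/(1000×204×10³) = 6.583×10⁻⁶ mm/N.
P = 1.647 / 6.583×10⁻⁶ = 250200 N = 250.2 kN, compressive.
σ_{steel} = P / A = 250200 / 1000 = 250.2 MPa.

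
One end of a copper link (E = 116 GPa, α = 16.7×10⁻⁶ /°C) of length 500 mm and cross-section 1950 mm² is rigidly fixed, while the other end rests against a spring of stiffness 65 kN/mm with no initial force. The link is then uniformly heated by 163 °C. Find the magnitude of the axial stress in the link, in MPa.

σ ≈ 39.7 MPa (compressive)

Free thermal expansion: δ_free = αΔT L = 16.7×10⁻⁶ × 163 × 500 = 1.361 mm.
With a force P in the spring, the elastic change of the link is PL/(AE) and that of the spring is P/k; compatibility requires their sum to equal δ_free.
P [ L/(AE) + 1/k ] = δ_free → P [ 500/(1950×116×10³) + 1/(65×10³) ] = 1.361.
P = 1.361 / 1.76×10⁻⁵ = 77350 N.
σ = P/A = 77350/1950 = 39.67 MPa.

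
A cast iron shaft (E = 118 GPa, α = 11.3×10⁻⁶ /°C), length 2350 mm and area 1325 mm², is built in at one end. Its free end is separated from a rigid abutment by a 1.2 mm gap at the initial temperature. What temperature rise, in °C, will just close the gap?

Contact occurs when the free expansion equals the gap: αΔT L = 1.2 mm.
So ΔT = g/(αL) = 1.2/(11.3×10⁻⁶ × 2350) = 45.19 °C.

ΔT ≈ 45.2 °C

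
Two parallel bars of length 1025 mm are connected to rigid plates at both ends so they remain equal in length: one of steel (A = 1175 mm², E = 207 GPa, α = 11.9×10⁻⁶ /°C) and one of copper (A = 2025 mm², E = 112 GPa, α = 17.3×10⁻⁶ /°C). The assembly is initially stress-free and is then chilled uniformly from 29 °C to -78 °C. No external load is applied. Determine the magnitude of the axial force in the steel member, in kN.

The copper has the larger α, so on cooling it would change length more than the steel if both were free. The rigid plates force a common final length, so the copper is put into tension and the steel into compression, with equal and opposite forces P (no external load).
Compatibility of the two members (thermal + elastic change equal): (α₁ − α₂)ΔT = P·[1/(A₁E₁) + 1/(A₂E₂)].
|α₁ − α₂|·ΔT = 5.4×10⁻⁶ × 107 = 0.0005778.
1/(A₁E₁) + 1/(A₂E₂) = 1/(1175×207×10³) + 1/(2025×112×10³) = 8.521×10⁻⁹ N⁻¹.
So P = 0.0005778 / 8.521×10⁻⁹ = 67.81 kN.

P ≈ 67.8 kN (compressive in the steel)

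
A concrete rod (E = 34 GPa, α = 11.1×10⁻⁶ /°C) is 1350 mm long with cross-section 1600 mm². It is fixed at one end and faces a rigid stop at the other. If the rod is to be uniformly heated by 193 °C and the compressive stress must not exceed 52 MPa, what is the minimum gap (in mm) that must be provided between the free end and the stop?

With no wall the rod would lengthen by αΔT L = 11.1×10⁻⁶ × 193 × 1350 = 2.892 mm.
At the allowable stress the elastic shortening the wall may impose is σL/E = 52 × 1350 / (34×10³) = 2.065 mm.
The gap must absorb the remainder: g_min = 2.892 − 2.065 = 0.8274 mm.

g ≈ 0.827 mm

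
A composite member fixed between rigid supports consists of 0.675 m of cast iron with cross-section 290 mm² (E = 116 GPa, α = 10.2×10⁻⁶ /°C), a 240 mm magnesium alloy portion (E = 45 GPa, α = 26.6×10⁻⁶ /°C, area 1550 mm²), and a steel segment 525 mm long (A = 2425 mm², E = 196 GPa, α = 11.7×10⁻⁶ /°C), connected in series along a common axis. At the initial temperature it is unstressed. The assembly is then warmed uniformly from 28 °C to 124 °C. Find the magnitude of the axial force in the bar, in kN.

P ≈ 75.7 kN (compressive)

With the walls removed the bar would change length by δ_free = Σ αᵢΔT Lᵢ = 10.2×10⁻⁶×96×675 + 26.6×10⁻⁶×96×240 + 11.7×10⁻⁶×96×525 = 1.864 mm.
Since the ends are fixed, an axial force P builds up, equal in every segment, with P · Σ Lᵢ/(AᵢEᵢ) = δ_free.
The series flexibility is Σ Lᵢ/(AᵢEᵢ) = 675/(290×116×10³) + 240/(1550×45×10³) + 525/(2425×196×10³) = 2.461×10⁻⁵ mm/N.
P = 1.864 / 2.461×10⁻⁵ = 75720 N = 75.72 kN, compressive.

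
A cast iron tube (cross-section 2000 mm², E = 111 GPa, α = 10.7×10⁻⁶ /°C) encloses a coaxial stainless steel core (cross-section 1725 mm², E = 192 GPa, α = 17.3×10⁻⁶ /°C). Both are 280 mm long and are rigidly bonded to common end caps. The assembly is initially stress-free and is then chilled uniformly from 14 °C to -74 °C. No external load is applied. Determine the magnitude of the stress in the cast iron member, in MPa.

σ ≈ 38.6 MPa (compressive)

The stainless steel has the larger α, so on cooling it would change length more than the cast iron if both were free. The rigid plates force a common final length, so the stainless steel is put into tension and the cast iron into compression, with equal and opposite forces P (no external load).
Compatibility of the two members (thermal + elastic change equal): (α₁ − α₂)ΔT = P·[1/(A₁E₁) + 1/(A₂E₂)].
|α₁ − α₂|·ΔT = 6.6×10⁻⁶ × 88 = 0.0005808.
1/(A₁E₁) + 1/(A₂E₂) = 1/(2000×111×10³) + 1/(1725×192×10³) = 7.524×10⁻⁹ N⁻¹.
P = 0.0005808 / 7.524×10⁻⁹ = 77190 N = 77.19 kN.
σ_{cast iron} = P/A₁ = 77190/2000 = 38.6 MPa, compressive.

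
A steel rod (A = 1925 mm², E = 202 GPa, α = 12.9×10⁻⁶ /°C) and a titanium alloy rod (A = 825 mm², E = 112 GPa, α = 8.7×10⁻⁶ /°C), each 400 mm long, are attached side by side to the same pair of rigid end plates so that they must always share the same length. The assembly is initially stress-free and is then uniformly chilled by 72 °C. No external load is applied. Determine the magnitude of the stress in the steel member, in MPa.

Equilibrium of a rigid end plate with no external load gives equal and opposite internal forces ±P in the two members. Since α_{steel} > α_{titanium alloy}, cooling drives the steel into tension and the titanium alloy into compression.
Compatibility of the two members (thermal + elastic change equal): (α₁ − α₂)ΔT = P·[1/(A₁E₁) + 1/(A₂E₂)].
|α₁ − α₂|·ΔT = 4.2×10⁻⁶ × 72 = 0.0003024.
1/(A₁E₁) + 1/(A₂E₂) = 1/(1925×202×10³) + 1/(825×112×10³) = 1.339×10⁻⁸ N⁻¹.
P = 0.0003024 / 1.339×10⁻⁸ = 22580 N = 22.58 kN.
σ_{steel} = P/A₁ = 22580/1925 = 11.73 MPa, tensile.

σ ≈ 11.7 MPa (tensile)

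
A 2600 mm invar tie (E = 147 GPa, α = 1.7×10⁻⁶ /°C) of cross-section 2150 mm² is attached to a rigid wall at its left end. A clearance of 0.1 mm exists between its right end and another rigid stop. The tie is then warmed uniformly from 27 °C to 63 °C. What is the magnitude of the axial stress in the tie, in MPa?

σ ≈ 3.34 MPa (compressive)

Free thermal elongation = αΔT L = 1.7×10⁻⁶ × 36 × 2600 = 0.1591 mm.
The gap closes (δ_free > 0.1 mm) and the wall then resists a further 0.1591 − 0.1 = 0.05912 mm of expansion.
So σ = E(δ_free − g)/L = 147×10³ × 0.05912/2600 = 3.343 MPa.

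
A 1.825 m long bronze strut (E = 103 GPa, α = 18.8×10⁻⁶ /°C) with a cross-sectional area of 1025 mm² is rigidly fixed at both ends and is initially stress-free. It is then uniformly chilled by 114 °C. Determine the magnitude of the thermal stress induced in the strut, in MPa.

σ ≈ 221 MPa (tensile)

Because both ends are immovable the net strain is zero, and the suppressed thermal strain is αΔT = 18.8×10⁻⁶ × 114 = 2143.2×10⁻⁶.
σ = EαΔT = 103×10³ × 18.8×10⁻⁶ × 114 = 220.7 MPa (tensile; the strut is trying to contract).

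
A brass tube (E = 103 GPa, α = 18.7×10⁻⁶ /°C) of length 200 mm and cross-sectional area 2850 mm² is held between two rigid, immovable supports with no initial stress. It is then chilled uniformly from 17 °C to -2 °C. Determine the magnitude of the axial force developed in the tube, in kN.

P ≈ 104 kN (tensile)

With zero net strain, σ = E·αΔT = 103 GPa × 18.7×10⁻⁶ × 19 = 36.6 MPa.
Then P = σA = 36.6 × 2850 mm² = 104.3 kN, tensile.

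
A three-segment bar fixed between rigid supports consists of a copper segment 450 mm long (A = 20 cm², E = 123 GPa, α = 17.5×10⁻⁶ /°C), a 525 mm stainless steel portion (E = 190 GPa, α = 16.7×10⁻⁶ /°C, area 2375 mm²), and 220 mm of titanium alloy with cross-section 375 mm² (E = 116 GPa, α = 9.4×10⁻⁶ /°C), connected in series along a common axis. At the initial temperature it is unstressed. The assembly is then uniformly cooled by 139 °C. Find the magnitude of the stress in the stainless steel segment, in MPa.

σ ≈ 136 MPa (tensile)

Free thermal contraction of the whole bar: Σ αᵢΔT Lᵢ = 17.5×10⁻⁶×139×450 + 16.7×10⁻⁶×139×525 + 9.4×10⁻⁶×139×220 = 2.601 mm.
The rigid supports impose zero overall length change; the single axial force P common to all segments must satisfy P Σ Lᵢ/(AᵢEᵢ) = δ_free.
The series flexibility is Σ Lᵢ/(AᵢEᵢ) = 450/(2000×123×10³) + 525/(2375×190×10³) + 220/(375×116×10³) = 8.05×10⁻⁶ mm/N.
Hence P = δ_free / Σ(L/AE) = 2.601/8.05×10⁻⁶ = 323.1 kN (tensile).
σ_{stainless steel} = P / A = 323100 / 2375 = 136 MPa.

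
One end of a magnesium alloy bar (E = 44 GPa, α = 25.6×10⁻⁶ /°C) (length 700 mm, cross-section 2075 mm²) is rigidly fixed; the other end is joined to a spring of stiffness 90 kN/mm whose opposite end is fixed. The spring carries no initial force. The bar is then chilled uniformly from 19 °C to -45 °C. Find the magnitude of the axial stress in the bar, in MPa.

σ ≈ 29.4 MPa (tensile)

If the spring were absent the bar would shorten by αΔT L = 25.6×10⁻⁶ × 64 × 700 = 1.147 mm.
With a force P in the spring, the elastic change of the bar is PL/(AE) and that of the spring is P/k; compatibility requires their sum to equal δ_free.
P [ L/(AE) + 1/k ] = δ_free → P [ 700/(2075×44×10³) + 1/(90×10³) ] = 1.147.
P = 1.147 / 1.878×10⁻⁵ = 61080 N.
σ = P/A = 61080/2075 = 29.43 MPa.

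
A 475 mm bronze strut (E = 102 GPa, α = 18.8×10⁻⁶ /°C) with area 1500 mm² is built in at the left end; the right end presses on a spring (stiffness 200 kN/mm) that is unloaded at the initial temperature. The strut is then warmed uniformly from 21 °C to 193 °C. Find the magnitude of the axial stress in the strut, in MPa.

If the spring were absent the strut would lengthen by αΔT L = 18.8×10⁻⁶ × 172 × 475 = 1.536 mm.
With a force P in the spring, the elastic change of the strut is PL/(AE) and that of the spring is P/k; compatibility requires their sum to equal δ_free.
P [ L/(AE) + 1/k ] = δ_free → P [ 475/(1500×102×10³) + 1/(200×10³) ] = 1.536.
P = 1.536 / 8.105×10⁻⁶ = 189500 N.
σ = P/A = 189500/1500 = 126.3 MPa.

σ ≈ 126 MPa (compressive)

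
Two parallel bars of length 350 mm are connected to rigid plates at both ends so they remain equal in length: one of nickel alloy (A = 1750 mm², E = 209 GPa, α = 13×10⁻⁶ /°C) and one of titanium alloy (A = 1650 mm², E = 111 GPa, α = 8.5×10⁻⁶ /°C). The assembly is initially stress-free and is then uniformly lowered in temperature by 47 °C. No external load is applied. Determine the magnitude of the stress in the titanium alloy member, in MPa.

σ ≈ 15.6 MPa (compressive)

The nickel alloy has the larger α, so on cooling it would change length more than the titanium alloy if both were free. The rigid plates force a common final length, so the nickel alloy is put into tension and the titanium alloy into compression, with equal and opposite forces P (no external load).
Setting the final lengths equal and cancelling L: (α₁ − α₂)ΔT = P/(A₁E₁) + P/(A₂E₂).
|α₁ − α₂|·ΔT = 4.5×10⁻⁶ × 47 = 0.0002115.
1/(A₁E₁) + 1/(A₂E₂) = 1/(1750×209×10³) + 1/(1650×111×10³) = 8.194×10⁻⁹ N⁻¹.
So P = 0.0002115 / 8.194×10⁻⁹ = 25.81 kN.
σ_{titanium alloy} = P/A₂ = 25810/1650 = 15.64 MPa, compressive.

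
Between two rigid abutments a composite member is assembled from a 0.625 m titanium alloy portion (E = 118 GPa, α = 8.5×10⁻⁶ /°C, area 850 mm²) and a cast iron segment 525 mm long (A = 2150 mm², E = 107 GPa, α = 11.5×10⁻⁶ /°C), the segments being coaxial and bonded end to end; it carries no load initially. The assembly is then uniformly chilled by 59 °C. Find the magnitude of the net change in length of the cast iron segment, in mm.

|ΔL| ≈ 0.177 mm

With the walls removed the bar would change length by δ_free = Σ αᵢΔT Lᵢ = 8.5×10⁻⁶×59×625 + 11.5×10⁻⁶×59×525 = 0.6696 mm.
The walls prevent any net length change, so an axial force P (same in every segment) develops. Compatibility: P · Σ Lᵢ/(AᵢEᵢ) = δ_free.
Σ Lᵢ/(AᵢEᵢ) = 625/(850×118×10³) + 525/(2150×107×10³) = 8.513×10⁻⁶ mm/N.
Hence P = δ_free / Σ(L/AE) = 0.6696/8.513×10⁻⁶ = 78.66 kN (tensile).
For the cast iron segment, free thermal change = 11.5×10⁻⁶×59×525 = 0.3562 mm and elastic change from P = 78660×525/(2150×107×10³) = 0.1795 mm; these oppose, so the net change is 0.177 mm (segment shortens).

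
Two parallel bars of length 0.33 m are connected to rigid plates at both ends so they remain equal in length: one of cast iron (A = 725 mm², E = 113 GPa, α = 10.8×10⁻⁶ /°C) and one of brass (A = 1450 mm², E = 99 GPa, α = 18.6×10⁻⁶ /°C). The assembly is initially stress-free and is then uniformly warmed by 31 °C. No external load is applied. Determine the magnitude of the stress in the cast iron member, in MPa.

σ ≈ 17.4 MPa (tensile)

Equilibrium of a rigid end plate with no external load gives equal and opposite internal forces ±P in the two members. Since α_{brass} > α_{cast iron}, heating drives the brass into compression and the cast iron into tension.
Compatibility of the two members (thermal + elastic change equal): (α₁ − α₂)ΔT = P·[1/(A₁E₁) + 1/(A₂E₂)].
|α₁ − α₂|·ΔT = 7.8×10⁻⁶ × 31 = 0.0002418.
1/(A₁E₁) + 1/(A₂E₂) = 1/(725×113×10³) + 1/(1450×99×10³) = 1.917×10⁻⁸ N⁻¹.
So P = 0.0002418 / 1.917×10⁻⁸ = 12.61 kN.
σ_{cast iron} = P/A₁ = 12610/725 = 17.4 MPa, tensile.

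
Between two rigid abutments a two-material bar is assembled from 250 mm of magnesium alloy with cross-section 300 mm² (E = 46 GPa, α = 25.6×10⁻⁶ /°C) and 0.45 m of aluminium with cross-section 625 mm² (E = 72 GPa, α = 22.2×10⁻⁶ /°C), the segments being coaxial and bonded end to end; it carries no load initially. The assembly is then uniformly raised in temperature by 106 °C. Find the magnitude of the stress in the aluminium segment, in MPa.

σ ≈ 98.9 MPa (compressive)

If the supports were absent, the total length change would be Σ αᵢΔT Lᵢ = 25.6×10⁻⁶×106×250 + 22.2×10⁻⁶×106×450 = 1.737 mm.
Since the ends are fixed, an axial force P builds up, equal in every segment, with P · Σ Lᵢ/(AᵢEᵢ) = δ_free.
Σ Lᵢ/(AᵢEᵢ) = 250/(300×46×10³) + 450/(625×72×10³) = 2.812×10⁻⁵ mm/N.
So P = 1.737 / 2.812×10⁻⁵ = 61.79 kN, compressive.
σ_{aluminium} = P / A = 61790 / 625 = 98.87 MPa.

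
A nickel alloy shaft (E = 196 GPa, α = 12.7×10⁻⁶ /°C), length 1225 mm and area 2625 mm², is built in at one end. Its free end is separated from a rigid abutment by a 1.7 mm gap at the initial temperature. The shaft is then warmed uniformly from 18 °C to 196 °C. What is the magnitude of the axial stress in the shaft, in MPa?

Free thermal elongation = αΔT L = 12.7×10⁻⁶ × 178 × 1225 = 2.769 mm.
After closing the 1.7 mm clearance, 2.769 − 1.7 = 1.069 mm of expansion remains to be suppressed by the wall.
Compatibility: PL/(AE) = 1.069 mm, so σ = P/A = E × (1.069/1225) = 171.1 MPa.

σ ≈ 171 MPa (compressive)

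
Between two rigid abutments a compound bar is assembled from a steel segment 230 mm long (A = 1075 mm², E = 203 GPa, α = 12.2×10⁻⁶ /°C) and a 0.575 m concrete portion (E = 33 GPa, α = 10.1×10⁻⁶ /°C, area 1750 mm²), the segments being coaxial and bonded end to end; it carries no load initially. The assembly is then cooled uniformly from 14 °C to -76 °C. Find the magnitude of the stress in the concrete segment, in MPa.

σ ≈ 40.2 MPa (tensile)

Free thermal contraction of the whole bar: Σ αᵢΔT Lᵢ = 12.2×10⁻⁶×90×230 + 10.1×10⁻⁶×90×575 = 0.7752 mm.
The rigid supports impose zero overall length change; the single axial force P common to all segments must satisfy P Σ Lᵢ/(AᵢEᵢ) = δ_free.
Σ Lᵢ/(AᵢEᵢ) = 230/(1075×203×10³) + 575/(1750×33×10³) = 1.101×10⁻⁵ mm/N.
Hence P = δ_free / Σ(L/AE) = 0.7752/1.101×10⁻⁵ = 70.41 kN (tensile).
σ_{concrete} = P / A = 70410 / 1750 = 40.23 MPa.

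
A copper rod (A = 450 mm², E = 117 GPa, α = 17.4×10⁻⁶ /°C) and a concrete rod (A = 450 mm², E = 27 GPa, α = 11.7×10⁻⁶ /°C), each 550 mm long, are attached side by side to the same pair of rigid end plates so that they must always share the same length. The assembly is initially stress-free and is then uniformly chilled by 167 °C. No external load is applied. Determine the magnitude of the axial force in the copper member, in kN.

Both members must finish at the same length. With the larger α, the copper tends to over-contract; the plates restrain it, putting the copper in tension and the concrete in compression. With no external load the two internal forces are equal and opposite, magnitude P.
Compatibility of the two members (thermal + elastic change equal): (α₁ − α₂)ΔT = P·[1/(A₁E₁) + 1/(A₂E₂)].
|α₁ − α₂|·ΔT = 5.7×10⁻⁶ × 167 = 0.0009519.
1/(A₁E₁) + 1/(A₂E₂) = 1/(450×117×10³) + 1/(450×27×10³) = 1.013×10⁻⁷ N⁻¹.
So P = 0.0009519 / 1.013×10⁻⁷ = 9.397 kN.

P ≈ 9.4 kN (tensile in the copper)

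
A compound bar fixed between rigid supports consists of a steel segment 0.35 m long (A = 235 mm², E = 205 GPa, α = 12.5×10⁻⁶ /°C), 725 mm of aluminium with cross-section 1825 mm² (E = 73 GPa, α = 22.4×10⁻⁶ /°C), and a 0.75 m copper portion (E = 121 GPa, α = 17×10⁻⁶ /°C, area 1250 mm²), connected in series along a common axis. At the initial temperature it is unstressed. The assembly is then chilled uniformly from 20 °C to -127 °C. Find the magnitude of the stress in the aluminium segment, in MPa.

With the walls removed the bar would change length by δ_free = Σ αᵢΔT Lᵢ = 12.5×10⁻⁶×147×350 + 22.4×10⁻⁶×147×725 + 17×10⁻⁶×147×750 = 4.905 mm.
The walls prevent any net length change, so an axial force P (same in every segment) develops. Compatibility: P · Σ Lᵢ/(AᵢEᵢ) = δ_free.
The series flexibility is Σ Lᵢ/(AᵢEᵢ) = 350/(235×205×10³) + 725/(1825×73×10³) + 750/(1250×121×10³) = 1.767×10⁻⁵ mm/N.
P = 4.905 / 1.767×10⁻⁵ = 277600 N = 277.6 kN, tensile.
σ_{aluminium} = P / A = 277600 / 1825 = 152.1 MPa.

σ ≈ 152 MPa (tensile)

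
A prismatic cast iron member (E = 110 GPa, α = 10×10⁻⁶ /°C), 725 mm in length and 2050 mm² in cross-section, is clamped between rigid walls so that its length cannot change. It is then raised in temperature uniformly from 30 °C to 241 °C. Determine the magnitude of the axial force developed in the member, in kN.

The ends cannot move, so σ = EαΔT = 110×10³ × 10×10⁻⁶ × 211 = 232.1 MPa.
P = AEαΔT = 2050 × 110×10³ × 10×10⁻⁶ × 211 = 475.8 kN (compressive).

P ≈ 476 kN (compressive)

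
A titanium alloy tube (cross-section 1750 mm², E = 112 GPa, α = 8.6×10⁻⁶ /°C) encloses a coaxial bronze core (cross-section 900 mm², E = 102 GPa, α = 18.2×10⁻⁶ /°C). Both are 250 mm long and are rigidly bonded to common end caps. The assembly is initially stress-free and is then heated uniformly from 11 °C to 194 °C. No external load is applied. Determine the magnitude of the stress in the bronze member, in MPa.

σ ≈ 122 MPa (compressive)

Equilibrium of a rigid end plate with no external load gives equal and opposite internal forces ±P in the two members. Since α_{bronze} > α_{titanium alloy}, heating drives the bronze into compression and the titanium alloy into tension.
Compatibility of the two members (thermal + elastic change equal): (α₁ − α₂)ΔT = P·[1/(A₁E₁) + 1/(A₂E₂)].
|α₁ − α₂|·ΔT = 9.6×10⁻⁶ × 183 = 0.001757.
1/(A₁E₁) + 1/(A₂E₂) = 1/(1750×112×10³) + 1/(900×102×10³) = 1.6×10⁻⁸ N⁻¹.
P = 0.001757 / 1.6×10⁻⁸ = 109800 N = 109.8 kN.
σ_{bronze} = P/A₂ = 109800/900 = 122 MPa, compressive.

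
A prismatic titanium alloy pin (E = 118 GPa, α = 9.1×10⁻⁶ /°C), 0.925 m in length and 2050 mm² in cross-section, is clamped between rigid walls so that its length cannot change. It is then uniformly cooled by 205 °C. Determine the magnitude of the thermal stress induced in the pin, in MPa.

With length fixed, the mechanical strain must cancel the thermal strain αΔT = 9.1×10⁻⁶ × 205 = 1865.5×10⁻⁶.
The stress required to suppress this strain is σ = Eε = 118×10³ × 1865.5×10⁻⁶ = 220.1 MPa, tensile since the pin is trying to contract.

σ ≈ 220 MPa (tensile)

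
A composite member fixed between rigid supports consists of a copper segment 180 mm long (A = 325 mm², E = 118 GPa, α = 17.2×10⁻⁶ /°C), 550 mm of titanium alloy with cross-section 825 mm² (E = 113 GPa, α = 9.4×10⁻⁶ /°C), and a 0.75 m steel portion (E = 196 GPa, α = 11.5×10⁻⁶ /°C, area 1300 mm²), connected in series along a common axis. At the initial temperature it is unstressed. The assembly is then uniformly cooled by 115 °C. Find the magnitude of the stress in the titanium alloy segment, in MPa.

Free thermal contraction of the whole bar: Σ αᵢΔT Lᵢ = 17.2×10⁻⁶×115×180 + 9.4×10⁻⁶×115×550 + 11.5×10⁻⁶×115×750 = 1.942 mm.
The rigid supports impose zero overall length change; the single axial force P common to all segments must satisfy P Σ Lᵢ/(AᵢEᵢ) = δ_free.
The series flexibility is Σ Lᵢ/(AᵢEᵢ) = 180/(325×118×10³) + 550/(825×113×10³) + 750/(1300×196×10³) = 1.354×10⁻⁵ mm/N.
So P = 1.942 / 1.354×10⁻⁵ = 143.5 kN, tensile.
σ_{titanium alloy} = P / A = 143500 / 825 = 173.9 MPa.

σ ≈ 174 MPa (tensile)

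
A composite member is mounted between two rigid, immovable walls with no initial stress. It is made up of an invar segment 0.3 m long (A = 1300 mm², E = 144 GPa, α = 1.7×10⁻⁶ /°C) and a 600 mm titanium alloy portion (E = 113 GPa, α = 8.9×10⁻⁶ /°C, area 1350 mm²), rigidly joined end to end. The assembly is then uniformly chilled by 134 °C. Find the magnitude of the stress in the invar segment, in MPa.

If the supports were absent, the total length change would be Σ αᵢΔT Lᵢ = 1.7×10⁻⁶×134×300 + 8.9×10⁻⁶×134×600 = 0.7839 mm.
The walls prevent any net length change, so an axial force P (same in every segment) develops. Compatibility: P · Σ Lᵢ/(AᵢEᵢ) = δ_free.
The series flexibility is Σ Lᵢ/(AᵢEᵢ) = 300/(1300×144×10³) + 600/(1350×113×10³) = 5.536×10⁻⁶ mm/N.
Hence P = δ_free / Σ(L/AE) = 0.7839/5.536×10⁻⁶ = 141.6 kN (tensile).
σ_{invar} = P / A = 141600 / 1300 = 108.9 MPa.

σ ≈ 109 MPa (tensile)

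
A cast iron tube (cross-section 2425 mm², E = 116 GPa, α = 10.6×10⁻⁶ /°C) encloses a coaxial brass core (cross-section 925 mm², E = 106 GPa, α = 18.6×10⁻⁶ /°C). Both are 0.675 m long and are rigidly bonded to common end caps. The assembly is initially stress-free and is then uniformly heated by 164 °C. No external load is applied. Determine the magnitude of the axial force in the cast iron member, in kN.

P ≈ 95.4 kN (tensile in the cast iron)

Both members must finish at the same length. With the larger α, the brass tends to over-expand; the plates restrain it, putting the brass in compression and the cast iron in tension. With no external load the two internal forces are equal and opposite, magnitude P.
Equating the net (thermal + elastic) strains gives |α₁ − α₂|·ΔT = P·[1/(A₁E₁) + 1/(A₂E₂)].
|α₁ − α₂|·ΔT = 8×10⁻⁶ × 164 = 0.001312.
1/(A₁E₁) + 1/(A₂E₂) = 1/(2425×116×10³) + 1/(925×106×10³) = 1.375×10⁻⁸ N⁻¹.
P = 0.001312 / 1.375×10⁻⁸ = 95390 N = 95.39 kN.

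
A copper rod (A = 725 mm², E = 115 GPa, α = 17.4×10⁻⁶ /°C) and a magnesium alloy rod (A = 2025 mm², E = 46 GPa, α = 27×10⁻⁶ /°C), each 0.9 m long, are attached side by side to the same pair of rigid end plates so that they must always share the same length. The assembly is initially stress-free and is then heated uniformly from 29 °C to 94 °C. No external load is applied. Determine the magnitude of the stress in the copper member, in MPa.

Equilibrium of a rigid end plate with no external load gives equal and opposite internal forces ±P in the two members. Since α_{magnesium alloy} > α_{copper}, heating drives the magnesium alloy into compression and the copper into tension.
Equating the net (thermal + elastic) strains gives |α₁ − α₂|·ΔT = P·[1/(A₁E₁) + 1/(A₂E₂)].
|α₁ − α₂|·ΔT = 9.6×10⁻⁶ × 65 = 0.000624.
1/(A₁E₁) + 1/(A₂E₂) = 1/(725×115×10³) + 1/(2025×46×10³) = 2.273×10⁻⁸ N⁻¹.
So P = 0.000624 / 2.273×10⁻⁸ = 27.45 kN.
σ_{copper} = P/A₁ = 27450/725 = 37.87 MPa, tensile.

σ ≈ 37.9 MPa (tensile)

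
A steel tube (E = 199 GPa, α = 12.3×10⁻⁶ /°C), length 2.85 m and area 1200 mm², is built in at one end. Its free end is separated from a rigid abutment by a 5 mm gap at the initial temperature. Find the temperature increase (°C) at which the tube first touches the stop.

The gap closes when αΔT L = 5 mm, since the tube is still unstressed at that instant.
So ΔT = g/(αL) = 5/(12.3×10⁻⁶ × 2850) = 142.6 °C.

ΔT ≈ 143 °C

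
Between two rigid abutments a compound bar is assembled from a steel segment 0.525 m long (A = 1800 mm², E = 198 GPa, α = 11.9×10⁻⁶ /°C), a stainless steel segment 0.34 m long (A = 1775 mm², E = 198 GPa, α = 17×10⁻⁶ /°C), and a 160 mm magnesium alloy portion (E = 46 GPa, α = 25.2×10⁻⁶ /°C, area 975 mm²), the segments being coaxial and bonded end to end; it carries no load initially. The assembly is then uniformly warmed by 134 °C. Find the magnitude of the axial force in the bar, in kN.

Free thermal expansion of the whole bar: Σ αᵢΔT Lᵢ = 11.9×10⁻⁶×134×525 + 17×10⁻⁶×134×340 + 25.2×10⁻⁶×134×160 = 2.152 mm.
The walls prevent any net length change, so an axial force P (same in every segment) develops. Compatibility: P · Σ Lᵢ/(AᵢEᵢ) = δ_free.
Σ Lᵢ/(AᵢEᵢ) = 525/(1800×198×10³) + 340/(1775×198×10³) + 160/(975×46×10³) = 6.008×10⁻⁶ mm/N.
P = 2.152 / 6.008×10⁻⁶ = 358200 N = 358.2 kN, compressive.

P ≈ 358 kN (compressive)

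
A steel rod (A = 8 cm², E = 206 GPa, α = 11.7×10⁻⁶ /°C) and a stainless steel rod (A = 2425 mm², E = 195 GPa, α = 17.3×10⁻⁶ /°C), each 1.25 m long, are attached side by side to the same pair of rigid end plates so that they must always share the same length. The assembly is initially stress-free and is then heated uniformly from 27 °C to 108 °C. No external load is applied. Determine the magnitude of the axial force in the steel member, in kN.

P ≈ 55.4 kN (tensile in the steel)

Both members must finish at the same length. With the larger α, the stainless steel tends to over-expand; the plates restrain it, putting the stainless steel in compression and the steel in tension. With no external load the two internal forces are equal and opposite, magnitude P.
Setting the final lengths equal and cancelling L: (α₁ − α₂)ΔT = P/(A₁E₁) + P/(A₂E₂).
|α₁ − α₂|·ΔT = 5.6×10⁻⁶ × 81 = 0.0004536.
1/(A₁E₁) + 1/(A₂E₂) = 1/(800×206×10³) + 1/(2425×195×10³) = 8.183×10⁻⁹ N⁻¹.
P = 0.0004536 / 8.183×10⁻⁹ = 55430 N = 55.43 kN.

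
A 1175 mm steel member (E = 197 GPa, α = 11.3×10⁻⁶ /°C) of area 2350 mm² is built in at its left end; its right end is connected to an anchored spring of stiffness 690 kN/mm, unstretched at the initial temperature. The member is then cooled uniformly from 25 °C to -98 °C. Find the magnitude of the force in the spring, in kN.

The unrestrained thermal change is αΔT L = 11.3×10⁻⁶ × 123 × 1175 = 1.633 mm.
With a force P in the spring, the elastic change of the member is PL/(AE) and that of the spring is P/k; compatibility requires their sum to equal δ_free.
P [ L/(AE) + 1/k ] = δ_free → P [ 1175/(2350×197×10³) + 1/(690×10³) ] = 1.633.
P = 1.633 / 3.987×10⁻⁶ = 409600 N.

P ≈ 410 kN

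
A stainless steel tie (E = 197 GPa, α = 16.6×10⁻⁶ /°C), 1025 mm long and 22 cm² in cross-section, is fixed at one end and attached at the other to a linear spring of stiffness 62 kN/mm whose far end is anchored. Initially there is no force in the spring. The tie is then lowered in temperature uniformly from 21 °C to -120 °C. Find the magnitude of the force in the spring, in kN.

Free thermal contraction: δ_free = αΔT L = 16.6×10⁻⁶ × 141 × 1025 = 2.399 mm.
With a force P in the spring, the elastic change of the tie is PL/(AE) and that of the spring is P/k; compatibility requires their sum to equal δ_free.
So P = δ_free / [L/(AE) + 1/k] = 2.399 / [ 1025/(2200×197×10³) + 1/(62×10³) ].
P = 2.399 / 1.849×10⁻⁵ = 129700 N.

P ≈ 130 kN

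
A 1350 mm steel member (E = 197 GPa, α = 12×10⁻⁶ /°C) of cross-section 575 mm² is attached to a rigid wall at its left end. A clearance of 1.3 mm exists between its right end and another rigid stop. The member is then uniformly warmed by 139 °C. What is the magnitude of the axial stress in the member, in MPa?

σ ≈ 139 MPa (compressive)

Free thermal elongation = αΔT L = 12×10⁻⁶ × 139 × 1350 = 2.252 mm.
This exceeds the 1.3 mm gap, so the wall pushes back. The portion of expansion that must be recovered elastically is δ_free − gap = 2.252 − 1.3 = 0.9518 mm.
That suppressed elongation corresponds to σ = E·Δ/L = 197×10³ × 0.9518/1350 = 138.9 MPa.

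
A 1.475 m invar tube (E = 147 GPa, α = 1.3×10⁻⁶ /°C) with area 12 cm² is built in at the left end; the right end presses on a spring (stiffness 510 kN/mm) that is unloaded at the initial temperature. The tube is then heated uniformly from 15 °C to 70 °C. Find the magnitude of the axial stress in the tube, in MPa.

σ ≈ 8.51 MPa (compressive)

Free thermal expansion: δ_free = αΔT L = 1.3×10⁻⁶ × 55 × 1475 = 0.1055 mm.
Let P be the compressive force at the spring. The tube shortens elastically by PL/(AE) and the spring compresses by P/k; together these equal δ_free.
P [ L/(AE) + 1/k ] = δ_free → P [ 1475/(1200×147×10³) + 1/(510×10³) ] = 0.1055.
P = 0.1055 / 1.032×10⁻⁵ = 10220 N.
σ = P/A = 10220/1200 = 8.514 MPa.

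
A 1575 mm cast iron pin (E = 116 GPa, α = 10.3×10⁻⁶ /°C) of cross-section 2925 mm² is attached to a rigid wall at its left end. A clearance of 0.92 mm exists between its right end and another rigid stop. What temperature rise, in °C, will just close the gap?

Contact occurs when the free expansion equals the gap: αΔT L = 0.92 mm.
ΔT = 0.92 / (10.3×10⁻⁶ × 1575) = 56.71 °C.

ΔT ≈ 56.7 °C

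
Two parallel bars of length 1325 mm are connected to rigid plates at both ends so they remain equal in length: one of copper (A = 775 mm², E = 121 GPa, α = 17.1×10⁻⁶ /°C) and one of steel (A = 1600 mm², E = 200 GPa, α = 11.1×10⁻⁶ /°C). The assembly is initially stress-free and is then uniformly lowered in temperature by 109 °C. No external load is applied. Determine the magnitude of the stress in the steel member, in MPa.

σ ≈ 29.6 MPa (compressive)

The copper has the larger α, so on cooling it would change length more than the steel if both were free. The rigid plates force a common final length, so the copper is put into tension and the steel into compression, with equal and opposite forces P (no external load).
Compatibility of the two members (thermal + elastic change equal): (α₁ − α₂)ΔT = P·[1/(A₁E₁) + 1/(A₂E₂)].
|α₁ − α₂|·ΔT = 6×10⁻⁶ × 109 = 0.000654.
1/(A₁E₁) + 1/(A₂E₂) = 1/(775×121×10³) + 1/(1600×200×10³) = 1.379×10⁻⁸ N⁻¹.
P = 0.000654 / 1.379×10⁻⁸ = 47430 N = 47.43 kN.
σ_{steel} = P/A₂ = 47430/1600 = 29.64 MPa, compressive.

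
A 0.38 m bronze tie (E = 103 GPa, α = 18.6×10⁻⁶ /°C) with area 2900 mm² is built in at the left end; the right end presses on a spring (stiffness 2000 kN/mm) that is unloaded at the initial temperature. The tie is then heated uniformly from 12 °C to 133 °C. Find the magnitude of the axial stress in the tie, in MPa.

σ ≈ 166 MPa (compressive)

Free thermal expansion: δ_free = αΔT L = 18.6×10⁻⁶ × 121 × 380 = 0.8552 mm.
Let P be the compressive force at the spring. The tie shortens elastically by PL/(AE) and the spring compresses by P/k; together these equal δ_free.
P [ L/(AE) + 1/k ] = δ_free → P [ 380/(2900×103×10³) + 1/(2000×10³) ] = 0.8552.
P = 0.8552 / 1.772×10⁻⁶ = 482600 N.
σ = P/A = 482600/2900 = 166.4 MPa.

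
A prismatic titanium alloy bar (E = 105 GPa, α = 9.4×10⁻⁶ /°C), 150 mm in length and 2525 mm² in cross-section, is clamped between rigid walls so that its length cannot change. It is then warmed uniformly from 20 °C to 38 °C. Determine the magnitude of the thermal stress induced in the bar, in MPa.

σ ≈ 17.8 MPa (compressive)

The supports are rigid, so the total axial strain is zero. The restrained thermal strain is ε = αΔT = 9.4×10⁻⁶ × 18 = 169.2×10⁻⁶.
The stress required to suppress this strain is σ = Eε = 105×10³ × 169.2×10⁻⁶ = 17.77 MPa, compressive since the bar is trying to expand.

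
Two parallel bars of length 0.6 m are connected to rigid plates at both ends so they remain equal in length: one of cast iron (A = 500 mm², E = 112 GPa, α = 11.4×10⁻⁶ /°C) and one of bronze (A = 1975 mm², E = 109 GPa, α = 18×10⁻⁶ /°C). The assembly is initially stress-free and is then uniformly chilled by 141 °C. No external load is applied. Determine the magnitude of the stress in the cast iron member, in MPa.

σ ≈ 82.7 MPa (compressive)

The bronze has the larger α, so on cooling it would change length more than the cast iron if both were free. The rigid plates force a common final length, so the bronze is put into tension and the cast iron into compression, with equal and opposite forces P (no external load).
Compatibility of the two members (thermal + elastic change equal): (α₁ − α₂)ΔT = P·[1/(A₁E₁) + 1/(A₂E₂)].
|α₁ − α₂|·ΔT = 6.6×10⁻⁶ × 141 = 0.0009306.
1/(A₁E₁) + 1/(A₂E₂) = 1/(500×112×10³) + 1/(1975×109×10³) = 2.25×10⁻⁸ N⁻¹.
P = 0.0009306 / 2.25×10⁻⁸ = 41360 N = 41.36 kN.
σ_{cast iron} = P/A₁ = 41360/500 = 82.71 MPa, compressive.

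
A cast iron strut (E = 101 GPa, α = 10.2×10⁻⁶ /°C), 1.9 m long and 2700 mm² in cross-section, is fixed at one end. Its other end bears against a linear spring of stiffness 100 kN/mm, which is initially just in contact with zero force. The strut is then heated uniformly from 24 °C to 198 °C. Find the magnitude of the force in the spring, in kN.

P ≈ 199 kN

If the spring were absent the strut would lengthen by αΔT L = 10.2×10⁻⁶ × 174 × 1900 = 3.372 mm.
Let P be the compressive force at the spring. The strut shortens elastically by PL/(AE) and the spring compresses by P/k; together these equal δ_free.
P [ L/(AE) + 1/k ] = δ_free → P [ 1900/(2700×101×10³) + 1/(100×10³) ] = 3.372.
P = 3.372 / 1.697×10⁻⁵ = 198700 N.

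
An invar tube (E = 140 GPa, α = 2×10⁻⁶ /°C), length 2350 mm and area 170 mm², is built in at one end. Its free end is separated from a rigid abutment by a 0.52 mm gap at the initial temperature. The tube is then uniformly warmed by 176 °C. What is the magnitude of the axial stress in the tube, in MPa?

If the wall were absent the tube would grow by αΔT L = 2×10⁻⁶ × 176 × 2350 = 0.8272 mm.
The gap closes (δ_free > 0.52 mm) and the wall then resists a further 0.8272 − 0.52 = 0.3072 mm of expansion.
That suppressed elongation corresponds to σ = E·Δ/L = 140×10³ × 0.3072/2350 = 18.3 MPa.

σ ≈ 18.3 MPa (compressive)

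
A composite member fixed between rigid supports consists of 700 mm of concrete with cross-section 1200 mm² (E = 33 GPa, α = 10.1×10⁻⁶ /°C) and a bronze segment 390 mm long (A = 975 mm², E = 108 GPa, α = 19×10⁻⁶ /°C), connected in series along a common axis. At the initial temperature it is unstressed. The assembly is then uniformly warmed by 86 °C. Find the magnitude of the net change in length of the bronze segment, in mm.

|ΔL| ≈ 0.422 mm

If the supports were absent, the total length change would be Σ αᵢΔT Lᵢ = 10.1×10⁻⁶×86×700 + 19×10⁻⁶×86×390 = 1.245 mm.
Since the ends are fixed, an axial force P builds up, equal in every segment, with P · Σ Lᵢ/(AᵢEᵢ) = δ_free.
Σ Lᵢ/(AᵢEᵢ) = 700/(1200×33×10³) + 390/(975×108×10³) = 2.138×10⁻⁵ mm/N.
So P = 1.245 / 2.138×10⁻⁵ = 58.24 kN, compressive.
For the bronze segment, free thermal change = 19×10⁻⁶×86×390 = 0.6373 mm and elastic change from P = 58240×390/(975×108×10³) = 0.2157 mm; these oppose, so the net change is 0.422 mm (segment lengthens).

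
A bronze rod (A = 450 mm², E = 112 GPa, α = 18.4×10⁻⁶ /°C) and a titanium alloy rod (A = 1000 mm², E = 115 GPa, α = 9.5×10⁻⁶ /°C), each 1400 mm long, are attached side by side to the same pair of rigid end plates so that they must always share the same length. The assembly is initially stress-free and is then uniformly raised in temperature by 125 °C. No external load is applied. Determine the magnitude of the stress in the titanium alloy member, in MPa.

Both members must finish at the same length. With the larger α, the bronze tends to over-expand; the plates restrain it, putting the bronze in compression and the titanium alloy in tension. With no external load the two internal forces are equal and opposite, magnitude P.
Equating the net (thermal + elastic) strains gives |α₁ − α₂|·ΔT = P·[1/(A₁E₁) + 1/(A₂E₂)].
|α₁ − α₂|·ΔT = 8.9×10⁻⁶ × 125 = 0.001112.
1/(A₁E₁) + 1/(A₂E₂) = 1/(450×112×10³) + 1/(1000×115×10³) = 2.854×10⁻⁸ N⁻¹.
P = 0.001112 / 2.854×10⁻⁸ = 38980 N = 38.98 kN.
σ_{titanium alloy} = P/A₂ = 38980/1000 = 38.98 MPa, tensile.

σ ≈ 39 MPa (tensile)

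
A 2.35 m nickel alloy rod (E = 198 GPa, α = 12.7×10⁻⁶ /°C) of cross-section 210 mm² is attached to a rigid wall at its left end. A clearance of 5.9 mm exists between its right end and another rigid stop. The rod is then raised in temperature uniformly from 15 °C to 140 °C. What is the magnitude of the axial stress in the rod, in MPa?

If the wall were absent the rod would grow by αΔT L = 12.7×10⁻⁶ × 125 × 2350 = 3.731 mm.
Since δ_free = 3.73 mm is less than the 5.9 mm gap, the rod never touches the wall. No axial force develops.

σ ≈ 0 MPa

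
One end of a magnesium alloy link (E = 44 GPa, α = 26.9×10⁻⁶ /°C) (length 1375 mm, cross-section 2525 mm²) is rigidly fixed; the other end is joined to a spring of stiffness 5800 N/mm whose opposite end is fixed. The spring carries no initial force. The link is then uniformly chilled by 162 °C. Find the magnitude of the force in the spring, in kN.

Free thermal contraction: δ_free = αΔT L = 26.9×10⁻⁶ × 162 × 1375 = 5.992 mm.
Let P be the tensile force in the spring. The link extends elastically by PL/(AE) and the spring stretches by P/k; together these equal δ_free.
P [ L/(AE) + 1/k ] = δ_free → P [ 1375/(2525×44×10³) + 1/(5800) ] = 5.992.
P = 5.992 / 0.0001848 = 32430 N.

P ≈ 32.4 kN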